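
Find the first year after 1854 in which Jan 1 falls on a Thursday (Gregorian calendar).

Jan 1 advances by 2 weekdays after a leap year and by 1 after a common year.
1854: Jan 1 is Sunday.
1855: Monday
1856: Tuesday (leap)
1857: Thursday
1857 begins on a Thursday

1857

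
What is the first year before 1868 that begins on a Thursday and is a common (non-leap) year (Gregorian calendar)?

Jan 1 advances by 2 weekdays after a leap year and by 1 after a common year.
1868: Jan 1 is Wednesday (leap).
1867: Tuesday
1866: Monday
1865: Sunday
1864: Friday (leap)
1863: Thursday
1863 begins on a Thursday and is a common year.

1863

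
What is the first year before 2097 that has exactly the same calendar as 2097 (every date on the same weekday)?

Two years share a calendar iff Jan 1 falls on the same weekday and both are leap or both are common. 2097: Jan 1 is Tuesday, common year.
2096: Jan 1 Sunday, leap
2095: Jan 1 Saturday, common
2094: Jan 1 Friday, common
2093: Jan 1 Thursday, common
2092: Jan 1 Tuesday, leap
2091: Jan 1 Monday, common
2090: Jan 1 Sunday, common
2089: Jan 1 Saturday, common
2088: Jan 1 Thursday, leap
2087: Jan 1 Wednesday, common
2086: Jan 1 Tuesday, common
2086 matches on both conditions.

2086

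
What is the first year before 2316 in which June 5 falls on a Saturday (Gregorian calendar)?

2315

From one year to the next, a fixed date's weekday advances by 1, or by 2 when a Feb 29 lies between the two dates.
2316: June 5 is Monday.
2315: Saturday (−2)
June 5 falls on a Saturday in 2315.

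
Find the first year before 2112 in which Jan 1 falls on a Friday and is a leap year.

2072

Jan 1 advances by 2 weekdays after a leap year and by 1 after a common year.
2112: Jan 1 is Friday (leap).
2111: Thursday
2110: Wednesday
2109: Tuesday
2108: Sunday (leap)
2107: Saturday
2106: Friday
2105: Thursday
2104: Tuesday (leap)
2103: Monday
2102: Sunday
2101: Saturday
2100: Friday
2099: Thursday
2098: Wednesday
2097: Tuesday
2096: Sunday (leap)
2095: Saturday
2094: Friday
2093: Thursday
2092: Tuesday (leap)
2091: Monday
2090: Sunday
2089: Saturday
2088: Thursday (leap)
2087: Wednesday
2086: Tuesday
2085: Monday
2084: Saturday (leap)
2083: Friday
2082: Thursday
2081: Wednesday
2080: Monday (leap)
2079: Sunday
2078: Saturday
2077: Friday
2076: Wednesday (leap)
2075: Tuesday
2074: Monday
2073: Sunday
2072: Friday (leap)
2072 begins on a Friday and is a leap year.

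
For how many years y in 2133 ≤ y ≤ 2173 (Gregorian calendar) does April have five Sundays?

April has 30 days; it has five Sundays when Sunday falls among the first (month-length − 28) days — i.e. when April 1 is one of Sunday/Saturday.
April 1 by year: 2133:Wed 2134:Thu 2135:Fri 2136:Sun✓ 2137:Mon 2138:Tue 2139:Wed 2140:Fri 2141:Sat✓ 2142:Sun✓ 2143:Mon 2144:Wed 2145:Thu 2146:Fri 2147:Sat✓ …(11 more)… 2159:Sun✓ 2160:Tue 2161:Wed 2162:Thu 2163:Fri 2164:Sun✓ 2165:Mon 2166:Tue 2167:Wed 2168:Fri 2169:Sat✓ 2170:Sun✓ 2171:Mon 2172:Wed 2173:Thu
Years with five Sundays: 2136, 2141, 2142, 2147, 2152, 2153, 2158, 2159, 2164, 2169, 2170 → 11.

11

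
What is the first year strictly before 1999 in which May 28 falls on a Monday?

1990

From one year to the next, a fixed date's weekday advances by 1, or by 2 when a Feb 29 lies between the two dates.
1999: May 28 is Friday.
1998: Thursday (−1)
1997: Wednesday (−1)
1996: Tuesday (−1)
1995: Sunday (−2)
1994: Saturday (−1)
1993: Friday (−1)
1992: Thursday (−1)
1991: Tuesday (−2)
1990: Monday (−1)
May 28 falls on a Monday in 1990.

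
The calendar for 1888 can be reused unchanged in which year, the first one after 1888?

Two years share a calendar iff Jan 1 falls on the same weekday and both are leap or both are common. 1888: Jan 1 is Sunday, leap year.
1889: Jan 1 Tuesday, common
1890: Jan 1 Wednesday, common
1891: Jan 1 Thursday, common
1892: Jan 1 Friday, leap
1893: Jan 1 Sunday, common
1894: Jan 1 Monday, common
1895: Jan 1 Tuesday, common
1896: Jan 1 Wednesday, leap
1897: Jan 1 Friday, common
1898: Jan 1 Saturday, common
1899: Jan 1 Sunday, common
1900: Jan 1 Monday, common
1901: Jan 1 Tuesday, common
1902: Jan 1 Wednesday, common
1903: Jan 1 Thursday, common
1904: Jan 1 Friday, leap
1905: Jan 1 Sunday, common
1906: Jan 1 Monday, common
1907: Jan 1 Tuesday, common
1908: Jan 1 Wednesday, leap
1909: Jan 1 Friday, common
1910: Jan 1 Saturday, common
1911: Jan 1 Sunday, common
1912: Jan 1 Monday, leap
1913: Jan 1 Wednesday, common
1914: Jan 1 Thursday, common
1915: Jan 1 Friday, common
1916: Jan 1 Saturday, leap
1917: Jan 1 Monday, common
1918: Jan 1 Tuesday, common
1919: Jan 1 Wednesday, common
1920: Jan 1 Thursday, leap
1921: Jan 1 Saturday, common
1922: Jan 1 Sunday, common
1923: Jan 1 Monday, common
1924: Jan 1 Tuesday, leap
1925: Jan 1 Thursday, common
1926: Jan 1 Friday, common
1927: Jan 1 Saturday, common
1928: Jan 1 Sunday, leap
1928 matches on both conditions.

1928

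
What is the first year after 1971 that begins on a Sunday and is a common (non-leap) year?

Jan 1 advances by 2 weekdays after a leap year and by 1 after a common year.
1971: Jan 1 is Friday.
1972: Saturday (leap)
1973: Monday
1974: Tuesday
1975: Wednesday
1976: Thursday (leap)
1977: Saturday
1978: Sunday
1978 begins on a Sunday and is a common year.

1978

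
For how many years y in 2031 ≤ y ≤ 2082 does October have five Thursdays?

October has 31 days; it has five Thursdays when Thursday falls among the first (month-length − 28) days — i.e. when October 1 is one of Thursday/Wednesday/Tuesday.
October 1 by year: 2031:Wed✓ 2032:Fri 2033:Sat 2034:Sun 2035:Mon 2036:Wed✓ 2037:Thu✓ 2038:Fri 2039:Sat 2040:Mon 2041:Tue✓ 2042:Wed✓ 2043:Thu✓ 2044:Sat 2045:Sun …(22 more)… 2068:Mon 2069:Tue✓ 2070:Wed✓ 2071:Thu✓ 2072:Sat 2073:Sun 2074:Mon 2075:Tue✓ 2076:Thu✓ 2077:Fri 2078:Sat 2079:Sun 2080:Tue✓ 2081:Wed✓ 2082:Thu✓
Years with five Thursdays: 2031, 2036, 2037, 2041, 2042, 2043, 2047, 2048, 2052, 2053, 2054, 2058, 2059, 2064, 2065, 2069, 2070, 2071, 2075, 2076, 2080, 2081, 2082 → 23.

23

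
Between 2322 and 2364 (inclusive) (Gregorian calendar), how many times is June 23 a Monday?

6

Track June 23's weekday year by year (advancing +1, or +2 across a Feb 29):
  2322: Fri  2323: Sat (+1)  2324: Mon (+2) ✓  2325: Tue (+1)  2326: Wed (+1)
  2327: Thu (+1)  2328: Sat (+2)  2329: Sun (+1)  2330: Mon (+1) ✓  2331: Tue (+1)
  2332: Thu (+2)  2333: Fri (+1)  2334: Sat (+1)  2335: Sun (+1)  … (15 more years) …
  2351: Sat (+1)  2352: Mon (+2) ✓  2353: Tue (+1)  2354: Wed (+1)  2355: Thu (+1)
  2356: Sat (+2)  2357: Sun (+1)  2358: Mon (+1) ✓  2359: Tue (+1)  2360: Thu (+2)
  2361: Fri (+1)  2362: Sat (+1)  2363: Sun (+1)  2364: Tue (+2)
Monday years: 2324, 2330, 2341, 2347, 2352, 2358 — 6 in total.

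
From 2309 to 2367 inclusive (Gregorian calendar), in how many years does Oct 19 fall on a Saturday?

8

Track Oct 19's weekday year by year (advancing +1, or +2 across a Feb 29):
  2309: Tue  2310: Wed (+1)  2311: Thu (+1)  2312: Sat (+2) ✓  2313: Sun (+1)
  2314: Mon (+1)  2315: Tue (+1)  2316: Thu (+2)  2317: Fri (+1)  2318: Sat (+1) ✓
  2319: Sun (+1)  2320: Tue (+2)  2321: Wed (+1)  2322: Thu (+1)  … (31 more years) …
  2354: Tue (+1)  2355: Wed (+1)  2356: Fri (+2)  2357: Sat (+1) ✓  2358: Sun (+1)
  2359: Mon (+1)  2360: Wed (+2)  2361: Thu (+1)  2362: Fri (+1)  2363: Sat (+1) ✓
  2364: Mon (+2)  2365: Tue (+1)  2366: Wed (+1)  2367: Thu (+1)
Saturday years: 2312, 2318, 2329, 2335, 2340, 2346, 2357, 2363 — 8 in total.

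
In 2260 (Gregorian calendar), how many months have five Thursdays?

A month of length L has five Thursdays iff its first Thursday is on day ≤ L−28 (so day 1–3 in a 31-day month, 1–2 in a 30-day month, day 1 in a leap February).
Checking each month of 2260: Jan starts Sun (31d); Feb starts Wed (29d); Mar starts Thu (31d) ✓; Apr starts Sun (30d); May starts Tue (31d) ✓; Jun starts Fri (30d); Jul starts Sun (31d); Aug starts Wed (31d) ✓; Sep starts Sat (30d); Oct starts Mon (31d); Nov starts Thu (30d) ✓; Dec starts Sat (31d).
Five-Thursday months: March, May, August, November → 4.

4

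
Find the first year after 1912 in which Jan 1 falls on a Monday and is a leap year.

1940

Jan 1 advances by 2 weekdays after a leap year and by 1 after a common year.
1912: Jan 1 is Monday (leap).
1913: Wednesday
1914: Thursday
1915: Friday
1916: Saturday (leap)
1917: Monday
1918: Tuesday
1919: Wednesday
1920: Thursday (leap)
1921: Saturday
1922: Sunday
1923: Monday
1924: Tuesday (leap)
1925: Thursday
1926: Friday
1927: Saturday
1928: Sunday (leap)
1929: Tuesday
1930: Wednesday
1931: Thursday
1932: Friday (leap)
1933: Sunday
1934: Monday
1935: Tuesday
1936: Wednesday (leap)
1937: Friday
1938: Saturday
1939: Sunday
1940: Monday (leap)
1940 begins on a Monday and is a leap year.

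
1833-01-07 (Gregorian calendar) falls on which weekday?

Monday

January 1, 1833 is a Tuesday.
January 7 is day 7 of the year, i.e. 6 days after Jan 1.
6 mod 7 = 6, so advance 6 weekdays from Tuesday: Monday.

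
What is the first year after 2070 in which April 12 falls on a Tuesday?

2072

From one year to the next, a fixed date's weekday advances by 1, or by 2 when a Feb 29 lies between the two dates.
2070: April 12 is Saturday.
2071: Sunday (+1)
2072: Tuesday (+2)
April 12 falls on a Tuesday in 2072.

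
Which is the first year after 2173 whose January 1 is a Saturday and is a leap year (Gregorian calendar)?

2180

Jan 1 advances by 2 weekdays after a leap year and by 1 after a common year.
2173: Jan 1 is Friday.
2174: Saturday
2175: Sunday
2176: Monday (leap)
2177: Wednesday
2178: Thursday
2179: Friday
2180: Saturday (leap)
2180 begins on a Saturday and is a leap year.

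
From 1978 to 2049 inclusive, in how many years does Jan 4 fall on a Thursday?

10

Track Jan 4's weekday year by year (advancing +1, or +2 across a Feb 29):
  1978: Wed  1979: Thu (+1) ✓  1980: Fri (+1)  1981: Sun (+2)  1982: Mon (+1)
  1983: Tue (+1)  1984: Wed (+1)  1985: Fri (+2)  1986: Sat (+1)  1987: Sun (+1)
  1988: Mon (+1)  1989: Wed (+2)  1990: Thu (+1) ✓  1991: Fri (+1)  … (44 more years) …
  2036: Fri (+1)  2037: Sun (+2)  2038: Mon (+1)  2039: Tue (+1)  2040: Wed (+1)
  2041: Fri (+2)  2042: Sat (+1)  2043: Sun (+1)  2044: Mon (+1)  2045: Wed (+2)
  2046: Thu (+1) ✓  2047: Fri (+1)  2048: Sat (+1)  2049: Mon (+2)
Thursday years: 1979, 1990, 1996, 2001, 2007, 2018, 2024, 2029, 2035, 2046 — 10 in total.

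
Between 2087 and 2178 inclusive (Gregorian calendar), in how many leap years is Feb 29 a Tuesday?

2

Leap years in 2087–2178: 22 of them.
Feb 29 weekday advances by 5 (mod 7) from one leap year to the next four years later (or differs when a century non-leap intervenes).
Leap-day weekdays: 2088:Sun 2092:Fri 2096:Wed 2104:Fri 2108:Wed 2112:Mon 2116:Sat 2120:Thu 2124:Tue✓ 2128:Sun 2132:Fri 2136:Wed 2140:Mon 2144:Sat 2148:Thu 2152:Tue✓ 2156:Sun 2160:Fri 2164:Wed 2168:Mon 2172:Sat 2176:Thu
Tuesday: 2124, 2152 → 2.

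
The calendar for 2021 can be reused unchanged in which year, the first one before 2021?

2010

Two years share a calendar iff Jan 1 falls on the same weekday and both are leap or both are common. 2021: Jan 1 is Friday, common year.
2020: Jan 1 Wednesday, leap
2019: Jan 1 Tuesday, common
2018: Jan 1 Monday, common
2017: Jan 1 Sunday, common
2016: Jan 1 Friday, leap
2015: Jan 1 Thursday, common
2014: Jan 1 Wednesday, common
2013: Jan 1 Tuesday, common
2012: Jan 1 Sunday, leap
2011: Jan 1 Saturday, common
2010: Jan 1 Friday, common
2010 matches on both conditions.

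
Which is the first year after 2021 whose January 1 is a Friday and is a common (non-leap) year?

2027

Jan 1 advances by 2 weekdays after a leap year and by 1 after a common year.
2021: Jan 1 is Friday.
2022: Saturday
2023: Sunday
2024: Monday (leap)
2025: Wednesday
2026: Thursday
2027: Friday
2027 begins on a Friday and is a common year.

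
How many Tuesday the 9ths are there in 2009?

1

Check the 9th of each month of 2009: Jan 9: Fri, Feb 9: Mon, Mar 9: Mon, Apr 9: Thu, May 9: Sat, Jun 9: Tue, Jul 9: Thu, Aug 9: Sun, Sep 9: Wed, Oct 9: Fri, Nov 9: Mon, Dec 9: Wed.
Tuesday occurs in June — 1 month.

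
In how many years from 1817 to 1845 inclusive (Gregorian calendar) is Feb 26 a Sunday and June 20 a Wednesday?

1

Check each year's weekday for Feb 26 and June 20:
  1817: Wed/Fri  1818: Thu/Sat  1819: Fri/Sun  1820: Sat/Tue  1821: Mon/Wed  1822: Tue/Thu  1823: Wed/Fri  1824: Thu/Sun  1825: Sat/Mon  1826: Sun/Tue  1827: Mon/Wed  1828: Tue/Fri  1829: Thu/Sat  1830: Fri/Sun  1831: Sat/Mon  1832: Sun/Wed ✓  1833: Tue/Thu  1834: Wed/Fri  1835: Thu/Sat  1836: Fri/Mon  1837: Sun/Tue  1838: Mon/Wed  1839: Tue/Thu  1840: Wed/Sat  1841: Fri/Sun  1842: Sat/Mon  1843: Sun/Tue  1844: Mon/Thu  1845: Wed/Fri
Both conditions hold in: 1832 — 1.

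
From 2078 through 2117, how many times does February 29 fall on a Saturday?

Leap years in 2078–2117: 9 of them.
Feb 29 weekday advances by 5 (mod 7) from one leap year to the next four years later (or differs when a century non-leap intervenes).
Leap-day weekdays: 2080:Thu 2084:Tue 2088:Sun 2092:Fri 2096:Wed 2104:Fri 2108:Wed 2112:Mon 2116:Sat✓
Saturday: 2116 → 1.

1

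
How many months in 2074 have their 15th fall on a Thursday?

Check the 15th of each month of 2074: Jan 15: Mon, Feb 15: Thu, Mar 15: Thu, Apr 15: Sun, May 15: Tue, Jun 15: Fri, Jul 15: Sun, Aug 15: Wed, Sep 15: Sat, Oct 15: Mon, Nov 15: Thu, Dec 15: Sat.
Thursday occurs in February, March, November — 3 months.

3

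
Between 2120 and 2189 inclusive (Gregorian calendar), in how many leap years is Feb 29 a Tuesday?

3

Leap years in 2120–2189: 18 of them.
Feb 29 weekday advances by 5 (mod 7) from one leap year to the next four years later (or differs when a century non-leap intervenes).
Leap-day weekdays: 2120:Thu 2124:Tue✓ 2128:Sun 2132:Fri 2136:Wed 2140:Mon 2144:Sat 2148:Thu 2152:Tue✓ 2156:Sun 2160:Fri 2164:Wed 2168:Mon 2172:Sat 2176:Thu 2180:Tue✓ 2184:Sun 2188:Fri
Tuesday: 2124, 2152, 2180 → 3.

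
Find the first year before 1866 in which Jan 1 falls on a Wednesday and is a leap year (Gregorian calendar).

1840

Jan 1 advances by 2 weekdays after a leap year and by 1 after a common year.
1866: Jan 1 is Monday.
1865: Sunday
1864: Friday (leap)
1863: Thursday
1862: Wednesday
1861: Tuesday
1860: Sunday (leap)
1859: Saturday
1858: Friday
1857: Thursday
1856: Tuesday (leap)
1855: Monday
1854: Sunday
1853: Saturday
1852: Thursday (leap)
1851: Wednesday
1850: Tuesday
1849: Monday
1848: Saturday (leap)
1847: Friday
1846: Thursday
1845: Wednesday
1844: Monday (leap)
1843: Sunday
1842: Saturday
1841: Friday
1840: Wednesday (leap)
1840 begins on a Wednesday and is a leap year.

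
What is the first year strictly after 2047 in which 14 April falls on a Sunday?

2052

From one year to the next, a fixed date's weekday advances by 1, or by 2 when a Feb 29 lies between the two dates.
2047: April 14 is Sunday.
2048: Tuesday (+2)
2049: Wednesday (+1)
2050: Thursday (+1)
2051: Friday (+1)
2052: Sunday (+2)
14 April falls on a Sunday in 2052.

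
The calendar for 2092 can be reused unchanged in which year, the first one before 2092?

2064

Two years share a calendar iff Jan 1 falls on the same weekday and both are leap or both are common. 2092: Jan 1 is Tuesday, leap year.
2091: Jan 1 Monday, common
2090: Jan 1 Sunday, common
2089: Jan 1 Saturday, common
2088: Jan 1 Thursday, leap
2087: Jan 1 Wednesday, common
2086: Jan 1 Tuesday, common
2085: Jan 1 Monday, common
2084: Jan 1 Saturday, leap
2083: Jan 1 Friday, common
2082: Jan 1 Thursday, common
2081: Jan 1 Wednesday, common
2080: Jan 1 Monday, leap
2079: Jan 1 Sunday, common
2078: Jan 1 Saturday, common
2077: Jan 1 Friday, common
2076: Jan 1 Wednesday, leap
2075: Jan 1 Tuesday, common
2074: Jan 1 Monday, common
2073: Jan 1 Sunday, common
2072: Jan 1 Friday, leap
2071: Jan 1 Thursday, common
2070: Jan 1 Wednesday, common
2069: Jan 1 Tuesday, common
2068: Jan 1 Sunday, leap
2067: Jan 1 Saturday, common
2066: Jan 1 Friday, common
2065: Jan 1 Thursday, common
2064: Jan 1 Tuesday, leap
2064 matches on both conditions.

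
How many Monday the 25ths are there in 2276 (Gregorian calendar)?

Check the 25th of each month of 2276: Jan 25: Tue, Feb 25: Fri, Mar 25: Sat, Apr 25: Tue, May 25: Thu, Jun 25: Sun, Jul 25: Tue, Aug 25: Fri, Sep 25: Mon, Oct 25: Wed, Nov 25: Sat, Dec 25: Mon.
Monday occurs in September, December — 2 months.

2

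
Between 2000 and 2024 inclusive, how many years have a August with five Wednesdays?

12

August has 31 days; it has five Wednesdays when Wednesday falls among the first (month-length − 28) days — i.e. when August 1 is one of Wednesday/Tuesday/Monday.
August 1 by year: 2000:Tue✓ 2001:Wed✓ 2002:Thu 2003:Fri 2004:Sun 2005:Mon✓ 2006:Tue✓ 2007:Wed✓ 2008:Fri 2009:Sat 2010:Sun 2011:Mon✓ 2012:Wed✓ 2013:Thu 2014:Fri 2015:Sat 2016:Mon✓ 2017:Tue✓ 2018:Wed✓ 2019:Thu 2020:Sat 2021:Sun 2022:Mon✓ 2023:Tue✓ 2024:Thu
Years with five Wednesdays: 2000, 2001, 2005, 2006, 2007, 2011, 2012, 2016, 2017, 2018, 2022, 2023 → 12.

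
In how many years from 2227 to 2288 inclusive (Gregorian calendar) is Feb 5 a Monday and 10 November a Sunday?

Check each year's weekday for Feb 5 and 10 November:
  2227: Mon/Sat  2228: Tue/Mon  2229: Thu/Tue  2230: Fri/Wed  2231: Sat/Thu  2232: Sun/Sat  2233: Tue/Sun  2234: Wed/Mon  2235: Thu/Tue  2236: Fri/Thu  2237: Sun/Fri  2238: Mon/Sat  2239: Tue/Sun  2240: Wed/Tue  …(34 more)…  2275: Fri/Wed  2276: Sat/Fri  2277: Mon/Sat  2278: Tue/Sun  2279: Wed/Mon  2280: Thu/Wed  2281: Sat/Thu  2282: Sun/Fri  2283: Mon/Sat  2284: Tue/Mon  2285: Thu/Tue  2286: Fri/Wed  2287: Sat/Thu  2288: Sun/Sat
Both conditions hold in: 2244, 2272 — 2.

2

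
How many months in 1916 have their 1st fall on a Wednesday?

2

Check the 1st of each month of 1916: Jan 1: Sat, Feb 1: Tue, Mar 1: Wed, Apr 1: Sat, May 1: Mon, Jun 1: Thu, Jul 1: Sat, Aug 1: Tue, Sep 1: Fri, Oct 1: Sun, Nov 1: Wed, Dec 1: Fri.
Wednesday occurs in March, November — 2 months.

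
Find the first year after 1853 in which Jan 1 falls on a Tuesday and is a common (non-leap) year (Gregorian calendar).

Jan 1 advances by 2 weekdays after a leap year and by 1 after a common year.
1853: Jan 1 is Saturday.
1854: Sunday
1855: Monday
1856: Tuesday (leap)
1857: Thursday
1858: Friday
1859: Saturday
1860: Sunday (leap)
1861: Tuesday
1861 begins on a Tuesday and is a common year.

1861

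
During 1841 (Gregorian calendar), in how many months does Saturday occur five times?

4

A month of length L has five Saturdays iff its first Saturday is on day ≤ L−28 (so day 1–3 in a 31-day month, 1–2 in a 30-day month, day 1 in a leap February).
Checking each month of 1841: Jan starts Fri (31d) ✓; Feb starts Mon (28d); Mar starts Mon (31d); Apr starts Thu (30d); May starts Sat (31d) ✓; Jun starts Tue (30d); Jul starts Thu (31d) ✓; Aug starts Sun (31d); Sep starts Wed (30d); Oct starts Fri (31d) ✓; Nov starts Mon (30d); Dec starts Wed (31d).
Five-Saturday months: January, May, July, October → 4.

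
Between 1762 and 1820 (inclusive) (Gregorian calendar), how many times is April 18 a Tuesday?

8

Track April 18's weekday year by year (advancing +1, or +2 across a Feb 29):
  1762: Sun  1763: Mon (+1)  1764: Wed (+2)  1765: Thu (+1)  1766: Fri (+1)
  1767: Sat (+1)  1768: Mon (+2)  1769: Tue (+1) ✓  1770: Wed (+1)  1771: Thu (+1)
  1772: Sat (+2)  1773: Sun (+1)  1774: Mon (+1)  1775: Tue (+1) ✓  … (31 more years) …
  1807: Sat (+1)  1808: Mon (+2)  1809: Tue (+1) ✓  1810: Wed (+1)  1811: Thu (+1)
  1812: Sat (+2)  1813: Sun (+1)  1814: Mon (+1)  1815: Tue (+1) ✓  1816: Thu (+2)
  1817: Fri (+1)  1818: Sat (+1)  1819: Sun (+1)  1820: Tue (+2) ✓
Tuesday years: 1769, 1775, 1780, 1786, 1797, 1809, 1815, 1820 — 8 in total.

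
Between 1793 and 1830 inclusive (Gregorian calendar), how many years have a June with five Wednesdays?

10

June has 30 days; it has five Wednesdays when Wednesday falls among the first (month-length − 28) days — i.e. when June 1 is one of Wednesday/Tuesday.
June 1 by year: 1793:Sat 1794:Sun 1795:Mon 1796:Wed✓ 1797:Thu 1798:Fri 1799:Sat 1800:Sun 1801:Mon 1802:Tue✓ 1803:Wed✓ 1804:Fri 1805:Sat 1806:Sun 1807:Mon …(8 more)… 1816:Sat 1817:Sun 1818:Mon 1819:Tue✓ 1820:Thu 1821:Fri 1822:Sat 1823:Sun 1824:Tue✓ 1825:Wed✓ 1826:Thu 1827:Fri 1828:Sun 1829:Mon 1830:Tue✓
Years with five Wednesdays: 1796, 1802, 1803, 1808, 1813, 1814, 1819, 1824, 1825, 1830 → 10.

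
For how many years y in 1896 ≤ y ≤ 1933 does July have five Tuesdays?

July has 31 days; it has five Tuesdays when Tuesday falls among the first (month-length − 28) days — i.e. when July 1 is one of Tuesday/Monday/Sunday.
July 1 by year: 1896:Wed 1897:Thu 1898:Fri 1899:Sat 1900:Sun✓ 1901:Mon✓ 1902:Tue✓ 1903:Wed 1904:Fri 1905:Sat 1906:Sun✓ 1907:Mon✓ 1908:Wed 1909:Thu 1910:Fri …(8 more)… 1919:Tue✓ 1920:Thu 1921:Fri 1922:Sat 1923:Sun✓ 1924:Tue✓ 1925:Wed 1926:Thu 1927:Fri 1928:Sun✓ 1929:Mon✓ 1930:Tue✓ 1931:Wed 1932:Fri 1933:Sat
Years with five Tuesdays: 1900, 1901, 1902, 1906, 1907, 1912, 1913, 1917, 1918, 1919, 1923, 1924, 1928, 1929, 1930 → 15.

15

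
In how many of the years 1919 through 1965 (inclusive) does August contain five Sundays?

August has 31 days; it has five Sundays when Sunday falls among the first (month-length − 28) days — i.e. when August 1 is one of Sunday/Saturday/Friday.
August 1 by year: 1919:Fri✓ 1920:Sun✓ 1921:Mon 1922:Tue 1923:Wed 1924:Fri✓ 1925:Sat✓ 1926:Sun✓ 1927:Mon 1928:Wed 1929:Thu 1930:Fri✓ 1931:Sat✓ 1932:Mon 1933:Tue …(17 more)… 1951:Wed 1952:Fri✓ 1953:Sat✓ 1954:Sun✓ 1955:Mon 1956:Wed 1957:Thu 1958:Fri✓ 1959:Sat✓ 1960:Mon 1961:Tue 1962:Wed 1963:Thu 1964:Sat✓ 1965:Sun✓
Years with five Sundays: 1919, 1920, 1924, 1925, 1926, 1930, 1931, 1936, 1937, 1941, 1942, 1943, 1947, 1948, 1952, 1953, 1954, 1958, 1959, 1964, 1965 → 21.

21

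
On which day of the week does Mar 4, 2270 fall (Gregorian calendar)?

Friday

January 1, 2270 is a Saturday.
March 4 is day 63 of the year, i.e. 62 days after Jan 1.
62 mod 7 = 6, so advance 6 weekdays from Saturday: Friday.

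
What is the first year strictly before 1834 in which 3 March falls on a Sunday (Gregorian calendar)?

From one year to the next, a fixed date's weekday advances by 1, or by 2 when a Feb 29 lies between the two dates.
1834: March 3 is Monday.
1833: Sunday (−1)
3 March falls on a Sunday in 1833.

1833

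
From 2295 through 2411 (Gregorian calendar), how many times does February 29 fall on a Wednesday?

Leap years in 2295–2411: 28 of them.
Feb 29 weekday advances by 5 (mod 7) from one leap year to the next four years later (or differs when a century non-leap intervenes).
Leap-day weekdays: 2296:Sat 2304:Mon 2308:Sat 2312:Thu 2316:Tue 2320:Sun 2324:Fri 2328:Wed✓ 2332:Mon 2336:Sat 2340:Thu 2344:Tue 2348:Sun 2352:Fri 2356:Wed✓ 2360:Mon 2364:Sat 2368:Thu 2372:Tue 2376:Sun 2380:Fri 2384:Wed✓ 2388:Mon 2392:Sat 2396:Thu 2400:Tue 2404:Sun 2408:Fri
Wednesday: 2328, 2356, 2384 → 3.

3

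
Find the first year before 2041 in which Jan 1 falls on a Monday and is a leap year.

2024

Jan 1 advances by 2 weekdays after a leap year and by 1 after a common year.
2041: Jan 1 is Tuesday.
2040: Sunday (leap)
2039: Saturday
2038: Friday
2037: Thursday
2036: Tuesday (leap)
2035: Monday
2034: Sunday
2033: Saturday
2032: Thursday (leap)
2031: Wednesday
2030: Tuesday
2029: Monday
2028: Saturday (leap)
2027: Friday
2026: Thursday
2025: Wednesday
2024: Monday (leap)
2024 begins on a Monday and is a leap year.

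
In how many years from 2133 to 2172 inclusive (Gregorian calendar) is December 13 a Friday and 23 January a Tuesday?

1

Check each year's weekday for December 13 and 23 January:
  2133: Sun/Fri  2134: Mon/Sat  2135: Tue/Sun  2136: Thu/Mon  2137: Fri/Wed  2138: Sat/Thu  2139: Sun/Fri  2140: Tue/Sat  2141: Wed/Mon  2142: Thu/Tue  2143: Fri/Wed  2144: Sun/Thu  2145: Mon/Sat  2146: Tue/Sun  …(12 more)…  2159: Thu/Tue  2160: Sat/Wed  2161: Sun/Fri  2162: Mon/Sat  2163: Tue/Sun  2164: Thu/Mon  2165: Fri/Wed  2166: Sat/Thu  2167: Sun/Fri  2168: Tue/Sat  2169: Wed/Mon  2170: Thu/Tue  2171: Fri/Wed  2172: Sun/Thu
Both conditions hold in: 2148 — 1.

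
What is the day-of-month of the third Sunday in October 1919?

October 1, 1919 is a Wednesday, so the first Sunday is the 5th.
The third Sunday is 5 + 14 = 19.

19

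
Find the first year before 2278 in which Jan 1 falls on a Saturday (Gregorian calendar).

Jan 1 advances by 2 weekdays after a leap year and by 1 after a common year.
2278: Jan 1 is Tuesday.
2277: Monday
2276: Saturday (leap)
2276 begins on a Saturday

2276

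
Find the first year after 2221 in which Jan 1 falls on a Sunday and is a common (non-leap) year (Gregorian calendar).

2226

Jan 1 advances by 2 weekdays after a leap year and by 1 after a common year.
2221: Jan 1 is Monday.
2222: Tuesday
2223: Wednesday
2224: Thursday (leap)
2225: Saturday
2226: Sunday
2226 begins on a Sunday and is a common year.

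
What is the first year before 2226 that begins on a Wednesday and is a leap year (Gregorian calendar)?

Jan 1 advances by 2 weekdays after a leap year and by 1 after a common year.
2226: Jan 1 is Sunday.
2225: Saturday
2224: Thursday (leap)
2223: Wednesday
2222: Tuesday
2221: Monday
2220: Saturday (leap)
2219: Friday
2218: Thursday
2217: Wednesday
2216: Monday (leap)
2215: Sunday
2214: Saturday
2213: Friday
2212: Wednesday (leap)
2212 begins on a Wednesday and is a leap year.

2212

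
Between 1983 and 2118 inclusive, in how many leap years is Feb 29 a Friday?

5

Leap years in 1983–2118: 33 of them.
Feb 29 weekday advances by 5 (mod 7) from one leap year to the next four years later (or differs when a century non-leap intervenes).
Leap-day weekdays: 1984:Wed 1988:Mon 1992:Sat 1996:Thu 2000:Tue 2004:Sun 2008:Fri✓ 2012:Wed 2016:Mon 2020:Sat 2024:Thu 2028:Tue 2032:Sun …(7 more)… 2064:Fri✓ 2068:Wed 2072:Mon 2076:Sat 2080:Thu 2084:Tue 2088:Sun 2092:Fri✓ 2096:Wed 2104:Fri✓ 2108:Wed 2112:Mon 2116:Sat
Friday: 2008, 2036, 2064, 2092, 2104 → 5.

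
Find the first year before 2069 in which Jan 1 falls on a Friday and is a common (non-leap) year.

2066

Jan 1 advances by 2 weekdays after a leap year and by 1 after a common year.
2069: Jan 1 is Tuesday.
2068: Sunday (leap)
2067: Saturday
2066: Friday
2066 begins on a Friday and is a common year.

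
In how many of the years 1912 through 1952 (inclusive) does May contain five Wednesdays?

18

May has 31 days; it has five Wednesdays when Wednesday falls among the first (month-length − 28) days — i.e. when May 1 is one of Wednesday/Tuesday/Monday.
May 1 by year: 1912:Wed✓ 1913:Thu 1914:Fri 1915:Sat 1916:Mon✓ 1917:Tue✓ 1918:Wed✓ 1919:Thu 1920:Sat 1921:Sun 1922:Mon✓ 1923:Tue✓ 1924:Thu 1925:Fri 1926:Sat …(11 more)… 1938:Sun 1939:Mon✓ 1940:Wed✓ 1941:Thu 1942:Fri 1943:Sat 1944:Mon✓ 1945:Tue✓ 1946:Wed✓ 1947:Thu 1948:Sat 1949:Sun 1950:Mon✓ 1951:Tue✓ 1952:Thu
Years with five Wednesdays: 1912, 1916, 1917, 1918, 1922, 1923, 1928, 1929, 1933, 1934, 1935, 1939, 1940, 1944, 1945, 1946, 1950, 1951 → 18.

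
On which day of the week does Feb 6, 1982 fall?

Saturday

January 1, 1982 is a Friday.
February 6 is day 37 of the year, i.e. 36 days after Jan 1.
36 mod 7 = 1, so advance 1 weekday from Friday: Saturday.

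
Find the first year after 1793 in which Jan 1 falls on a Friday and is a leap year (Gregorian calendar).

1796

Jan 1 advances by 2 weekdays after a leap year and by 1 after a common year.
1793: Jan 1 is Tuesday.
1794: Wednesday
1795: Thursday
1796: Friday (leap)
1796 begins on a Friday and is a leap year.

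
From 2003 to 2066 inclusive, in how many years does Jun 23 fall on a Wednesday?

Track Jun 23's weekday year by year (advancing +1, or +2 across a Feb 29):
  2003: Mon  2004: Wed (+2) ✓  2005: Thu (+1)  2006: Fri (+1)  2007: Sat (+1)
  2008: Mon (+2)  2009: Tue (+1)  2010: Wed (+1) ✓  2011: Thu (+1)  2012: Sat (+2)
  2013: Sun (+1)  2014: Mon (+1)  2015: Tue (+1)  2016: Thu (+2)  … (36 more years) …
  2053: Mon (+1)  2054: Tue (+1)  2055: Wed (+1) ✓  2056: Fri (+2)  2057: Sat (+1)
  2058: Sun (+1)  2059: Mon (+1)  2060: Wed (+2) ✓  2061: Thu (+1)  2062: Fri (+1)
  2063: Sat (+1)  2064: Mon (+2)  2065: Tue (+1)  2066: Wed (+1) ✓
Wednesday years: 2004, 2010, 2021, 2027, 2032, 2038, 2049, 2055, 2060, 2066 — 10 in total.

10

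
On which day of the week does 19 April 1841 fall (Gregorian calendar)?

January 1, 1841 is a Friday.
April 19 is day 109 of the year, i.e. 108 days after Jan 1.
108 mod 7 = 3, so advance 3 weekdays from Friday: Monday.

Monday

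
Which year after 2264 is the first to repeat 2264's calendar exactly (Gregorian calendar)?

Two years share a calendar iff Jan 1 falls on the same weekday and both are leap or both are common. 2264: Jan 1 is Friday, leap year.
2265: Jan 1 Sunday, common
2266: Jan 1 Monday, common
2267: Jan 1 Tuesday, common
2268: Jan 1 Wednesday, leap
2269: Jan 1 Friday, common
2270: Jan 1 Saturday, common
2271: Jan 1 Sunday, common
2272: Jan 1 Monday, leap
2273: Jan 1 Wednesday, common
2274: Jan 1 Thursday, common
2275: Jan 1 Friday, common
2276: Jan 1 Saturday, leap
2277: Jan 1 Monday, common
2278: Jan 1 Tuesday, common
2279: Jan 1 Wednesday, common
2280: Jan 1 Thursday, leap
2281: Jan 1 Saturday, common
2282: Jan 1 Sunday, common
2283: Jan 1 Monday, common
2284: Jan 1 Tuesday, leap
2285: Jan 1 Thursday, common
2286: Jan 1 Friday, common
2287: Jan 1 Saturday, common
2288: Jan 1 Sunday, leap
2289: Jan 1 Tuesday, common
2290: Jan 1 Wednesday, common
2291: Jan 1 Thursday, common
2292: Jan 1 Friday, leap
2292 matches on both conditions.

2292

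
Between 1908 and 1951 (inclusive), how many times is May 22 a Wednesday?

6

Track May 22's weekday year by year (advancing +1, or +2 across a Feb 29):
  1908: Fri  1909: Sat (+1)  1910: Sun (+1)  1911: Mon (+1)  1912: Wed (+2) ✓
  1913: Thu (+1)  1914: Fri (+1)  1915: Sat (+1)  1916: Mon (+2)  1917: Tue (+1)
  1918: Wed (+1) ✓  1919: Thu (+1)  1920: Sat (+2)  1921: Sun (+1)  … (16 more years) …
  1938: Sun (+1)  1939: Mon (+1)  1940: Wed (+2) ✓  1941: Thu (+1)  1942: Fri (+1)
  1943: Sat (+1)  1944: Mon (+2)  1945: Tue (+1)  1946: Wed (+1) ✓  1947: Thu (+1)
  1948: Sat (+2)  1949: Sun (+1)  1950: Mon (+1)  1951: Tue (+1)
Wednesday years: 1912, 1918, 1929, 1935, 1940, 1946 — 6 in total.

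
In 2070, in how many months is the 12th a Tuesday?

Check the 12th of each month of 2070: Jan 12: Sun, Feb 12: Wed, Mar 12: Wed, Apr 12: Sat, May 12: Mon, Jun 12: Thu, Jul 12: Sat, Aug 12: Tue, Sep 12: Fri, Oct 12: Sun, Nov 12: Wed, Dec 12: Fri.
Tuesday occurs in August — 1 month.

1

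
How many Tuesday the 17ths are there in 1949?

1

Check the 17th of each month of 1949: Jan 17: Mon, Feb 17: Thu, Mar 17: Thu, Apr 17: Sun, May 17: Tue, Jun 17: Fri, Jul 17: Sun, Aug 17: Wed, Sep 17: Sat, Oct 17: Mon, Nov 17: Thu, Dec 17: Sat.
Tuesday occurs in May — 1 month.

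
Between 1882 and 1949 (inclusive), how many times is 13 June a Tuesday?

Track 13 June's weekday year by year (advancing +1, or +2 across a Feb 29):
  1882: Tue ✓  1883: Wed (+1)  1884: Fri (+2)  1885: Sat (+1)  1886: Sun (+1)
  1887: Mon (+1)  1888: Wed (+2)  1889: Thu (+1)  1890: Fri (+1)  1891: Sat (+1)
  1892: Mon (+2)  1893: Tue (+1) ✓  1894: Wed (+1)  1895: Thu (+1)  … (40 more years) …
  1936: Sat (+2)  1937: Sun (+1)  1938: Mon (+1)  1939: Tue (+1) ✓  1940: Thu (+2)
  1941: Fri (+1)  1942: Sat (+1)  1943: Sun (+1)  1944: Tue (+2) ✓  1945: Wed (+1)
  1946: Thu (+1)  1947: Fri (+1)  1948: Sun (+2)  1949: Mon (+1)
Tuesday years: 1882, 1893, 1899, 1905, 1911, 1916, 1922, 1933, 1939, 1944 — 10 in total.

10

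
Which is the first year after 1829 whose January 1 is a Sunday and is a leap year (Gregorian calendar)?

1832

Jan 1 advances by 2 weekdays after a leap year and by 1 after a common year.
1829: Jan 1 is Thursday.
1830: Friday
1831: Saturday
1832: Sunday (leap)
1832 begins on a Sunday and is a leap year.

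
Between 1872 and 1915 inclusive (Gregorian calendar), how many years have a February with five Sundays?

February has 28 days (29 in leap years); it has five Sundays when Sunday falls among the first (month-length − 28) days — i.e. when February 1 is Sunday in a leap year (never in a common year).
February 1 by year: 1872:Thu 1873:Sat 1874:Sun 1875:Mon 1876:Tue 1877:Thu 1878:Fri 1879:Sat 1880:Sun✓ 1881:Tue 1882:Wed 1883:Thu 1884:Fri 1885:Sun 1886:Mon …(14 more)… 1901:Fri 1902:Sat 1903:Sun 1904:Mon 1905:Wed 1906:Thu 1907:Fri 1908:Sat 1909:Mon 1910:Tue 1911:Wed 1912:Thu 1913:Sat 1914:Sun 1915:Mon
Years with five Sundays: 1880 → 1.

1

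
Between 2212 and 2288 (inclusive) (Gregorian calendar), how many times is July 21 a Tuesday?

11

Track July 21's weekday year by year (advancing +1, or +2 across a Feb 29):
  2212: Tue ✓  2213: Wed (+1)  2214: Thu (+1)  2215: Fri (+1)  2216: Sun (+2)
  2217: Mon (+1)  2218: Tue (+1) ✓  2219: Wed (+1)  2220: Fri (+2)  2221: Sat (+1)
  2222: Sun (+1)  2223: Mon (+1)  2224: Wed (+2)  2225: Thu (+1)  … (49 more years) …
  2275: Wed (+1)  2276: Fri (+2)  2277: Sat (+1)  2278: Sun (+1)  2279: Mon (+1)
  2280: Wed (+2)  2281: Thu (+1)  2282: Fri (+1)  2283: Sat (+1)  2284: Mon (+2)
  2285: Tue (+1) ✓  2286: Wed (+1)  2287: Thu (+1)  2288: Sat (+2)
Tuesday years: 2212, 2218, 2229, 2235, 2240, 2246, 2257, 2263, 2268, 2274, 2285 — 11 in total.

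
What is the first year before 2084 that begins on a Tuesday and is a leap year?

Jan 1 advances by 2 weekdays after a leap year and by 1 after a common year.
2084: Jan 1 is Saturday (leap).
2083: Friday
2082: Thursday
2081: Wednesday
2080: Monday (leap)
2079: Sunday
2078: Saturday
2077: Friday
2076: Wednesday (leap)
2075: Tuesday
2074: Monday
2073: Sunday
2072: Friday (leap)
2071: Thursday
2070: Wednesday
2069: Tuesday
2068: Sunday (leap)
2067: Saturday
2066: Friday
2065: Thursday
2064: Tuesday (leap)
2064 begins on a Tuesday and is a leap year.

2064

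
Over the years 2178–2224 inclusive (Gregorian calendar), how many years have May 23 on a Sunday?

7

Track May 23's weekday year by year (advancing +1, or +2 across a Feb 29):
  2178: Sat  2179: Sun (+1) ✓  2180: Tue (+2)  2181: Wed (+1)  2182: Thu (+1)
  2183: Fri (+1)  2184: Sun (+2) ✓  2185: Mon (+1)  2186: Tue (+1)  2187: Wed (+1)
  2188: Fri (+2)  2189: Sat (+1)  2190: Sun (+1) ✓  2191: Mon (+1)  … (19 more years) …
  2211: Thu (+1)  2212: Sat (+2)  2213: Sun (+1) ✓  2214: Mon (+1)  2215: Tue (+1)
  2216: Thu (+2)  2217: Fri (+1)  2218: Sat (+1)  2219: Sun (+1) ✓  2220: Tue (+2)
  2221: Wed (+1)  2222: Thu (+1)  2223: Fri (+1)  2224: Sun (+2) ✓
Sunday years: 2179, 2184, 2190, 2202, 2213, 2219, 2224 — 7 in total.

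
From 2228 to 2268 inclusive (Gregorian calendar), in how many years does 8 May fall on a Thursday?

6

Track 8 May's weekday year by year (advancing +1, or +2 across a Feb 29):
  2228: Thu ✓  2229: Fri (+1)  2230: Sat (+1)  2231: Sun (+1)  2232: Tue (+2)
  2233: Wed (+1)  2234: Thu (+1) ✓  2235: Fri (+1)  2236: Sun (+2)  2237: Mon (+1)
  2238: Tue (+1)  2239: Wed (+1)  2240: Fri (+2)  2241: Sat (+1)  … (13 more years) …
  2255: Tue (+1)  2256: Thu (+2) ✓  2257: Fri (+1)  2258: Sat (+1)  2259: Sun (+1)
  2260: Tue (+2)  2261: Wed (+1)  2262: Thu (+1) ✓  2263: Fri (+1)  2264: Sun (+2)
  2265: Mon (+1)  2266: Tue (+1)  2267: Wed (+1)  2268: Fri (+2)
Thursday years: 2228, 2234, 2245, 2251, 2256, 2262 — 6 in total.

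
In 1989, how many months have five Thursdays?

A month of length L has five Thursdays iff its first Thursday is on day ≤ L−28 (so day 1–3 in a 31-day month, 1–2 in a 30-day month, day 1 in a leap February).
Checking each month of 1989: Jan starts Sun (31d); Feb starts Wed (28d); Mar starts Wed (31d) ✓; Apr starts Sat (30d); May starts Mon (31d); Jun starts Thu (30d) ✓; Jul starts Sat (31d); Aug starts Tue (31d) ✓; Sep starts Fri (30d); Oct starts Sun (31d); Nov starts Wed (30d) ✓; Dec starts Fri (31d).
Five-Thursday months: March, June, August, November → 4.

4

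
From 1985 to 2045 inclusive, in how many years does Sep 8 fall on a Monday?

9

Track Sep 8's weekday year by year (advancing +1, or +2 across a Feb 29):
  1985: Sun  1986: Mon (+1) ✓  1987: Tue (+1)  1988: Thu (+2)  1989: Fri (+1)
  1990: Sat (+1)  1991: Sun (+1)  1992: Tue (+2)  1993: Wed (+1)  1994: Thu (+1)
  1995: Fri (+1)  1996: Sun (+2)  1997: Mon (+1) ✓  1998: Tue (+1)  … (33 more years) …
  2032: Wed (+2)  2033: Thu (+1)  2034: Fri (+1)  2035: Sat (+1)  2036: Mon (+2) ✓
  2037: Tue (+1)  2038: Wed (+1)  2039: Thu (+1)  2040: Sat (+2)  2041: Sun (+1)
  2042: Mon (+1) ✓  2043: Tue (+1)  2044: Thu (+2)  2045: Fri (+1)
Monday years: 1986, 1997, 2003, 2008, 2014, 2025, 2031, 2036, 2042 — 9 in total.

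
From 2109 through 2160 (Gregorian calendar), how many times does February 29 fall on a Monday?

2

Leap years in 2109–2160: 13 of them.
Feb 29 weekday advances by 5 (mod 7) from one leap year to the next four years later (or differs when a century non-leap intervenes).
Leap-day weekdays: 2112:Mon✓ 2116:Sat 2120:Thu 2124:Tue 2128:Sun 2132:Fri 2136:Wed 2140:Mon✓ 2144:Sat 2148:Thu 2152:Tue 2156:Sun 2160:Fri
Monday: 2112, 2140 → 2.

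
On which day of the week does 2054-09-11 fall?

Friday

January 1, 2054 is a Thursday.
September 11 is day 254 of the year, i.e. 253 days after Jan 1.
253 mod 7 = 1, so advance 1 weekday from Thursday: Friday.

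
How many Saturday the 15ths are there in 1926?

Check the 15th of each month of 1926: Jan 15: Fri, Feb 15: Mon, Mar 15: Mon, Apr 15: Thu, May 15: Sat, Jun 15: Tue, Jul 15: Thu, Aug 15: Sun, Sep 15: Wed, Oct 15: Fri, Nov 15: Mon, Dec 15: Wed.
Saturday occurs in May — 1 month.

1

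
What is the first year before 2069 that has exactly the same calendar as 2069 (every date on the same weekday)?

Two years share a calendar iff Jan 1 falls on the same weekday and both are leap or both are common. 2069: Jan 1 is Tuesday, common year.
2068: Jan 1 Sunday, leap
2067: Jan 1 Saturday, common
2066: Jan 1 Friday, common
2065: Jan 1 Thursday, common
2064: Jan 1 Tuesday, leap
2063: Jan 1 Monday, common
2062: Jan 1 Sunday, common
2061: Jan 1 Saturday, common
2060: Jan 1 Thursday, leap
2059: Jan 1 Wednesday, common
2058: Jan 1 Tuesday, common
2058 matches on both conditions.

2058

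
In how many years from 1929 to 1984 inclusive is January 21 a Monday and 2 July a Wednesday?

Check each year's weekday for January 21 and 2 July:
  1929: Mon/Tue  1930: Tue/Wed  1931: Wed/Thu  1932: Thu/Sat  1933: Sat/Sun  1934: Sun/Mon  1935: Mon/Tue  1936: Tue/Thu  1937: Thu/Fri  1938: Fri/Sat  1939: Sat/Sun  1940: Sun/Tue  1941: Tue/Wed  1942: Wed/Thu  …(28 more)…  1971: Thu/Fri  1972: Fri/Sun  1973: Sun/Mon  1974: Mon/Tue  1975: Tue/Wed  1976: Wed/Fri  1977: Fri/Sat  1978: Sat/Sun  1979: Sun/Mon  1980: Mon/Wed ✓  1981: Wed/Thu  1982: Thu/Fri  1983: Fri/Sat  1984: Sat/Mon
Both conditions hold in: 1952, 1980 — 2.

2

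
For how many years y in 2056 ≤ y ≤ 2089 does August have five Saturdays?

August has 31 days; it has five Saturdays when Saturday falls among the first (month-length − 28) days — i.e. when August 1 is one of Saturday/Friday/Thursday.
August 1 by year: 2056:Tue 2057:Wed 2058:Thu✓ 2059:Fri✓ 2060:Sun 2061:Mon 2062:Tue 2063:Wed 2064:Fri✓ 2065:Sat✓ 2066:Sun 2067:Mon 2068:Wed 2069:Thu✓ 2070:Fri✓ …(4 more)… 2075:Thu✓ 2076:Sat✓ 2077:Sun 2078:Mon 2079:Tue 2080:Thu✓ 2081:Fri✓ 2082:Sat✓ 2083:Sun 2084:Tue 2085:Wed 2086:Thu✓ 2087:Fri✓ 2088:Sun 2089:Mon
Years with five Saturdays: 2058, 2059, 2064, 2065, 2069, 2070, 2071, 2075, 2076, 2080, 2081, 2082, 2086, 2087 → 14.

14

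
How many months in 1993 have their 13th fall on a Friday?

1

Check the 13th of each month of 1993: Jan 13: Wed, Feb 13: Sat, Mar 13: Sat, Apr 13: Tue, May 13: Thu, Jun 13: Sun, Jul 13: Tue, Aug 13: Fri, Sep 13: Mon, Oct 13: Wed, Nov 13: Sat, Dec 13: Mon.
Friday occurs in August — 1 month.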